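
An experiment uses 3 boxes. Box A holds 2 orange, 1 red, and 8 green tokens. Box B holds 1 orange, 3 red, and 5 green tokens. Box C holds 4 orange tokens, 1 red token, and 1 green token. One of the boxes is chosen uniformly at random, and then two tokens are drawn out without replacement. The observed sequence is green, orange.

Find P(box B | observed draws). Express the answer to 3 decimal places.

0.199

The likelihood of the observed sequence under each hypothesis: P(data | box A) = (8/11)(2/10) = 0.14545; P(data | box B) = (5/9)(1/8) = 0.069444; P(data | box C) = (1/6)(4/5) = 0.13333.
Weighting by the prior gives 1/3 · 0.14545 = 0.048485, 1/3 · 0.069444 = 0.023148, 1/3 · 0.13333 = 0.044444; these sum to 0.11608.
Therefore the posterior P(box B | data) = (0.023148) / (0.11608) = 0.19942.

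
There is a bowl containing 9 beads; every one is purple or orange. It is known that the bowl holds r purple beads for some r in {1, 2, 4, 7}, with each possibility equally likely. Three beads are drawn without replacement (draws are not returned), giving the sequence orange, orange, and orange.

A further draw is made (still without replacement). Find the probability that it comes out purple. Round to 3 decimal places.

0.274

Under each hypothesis, the probability of the observed sequence is: P(data | r = 1) = (8/9)(7/8)(6/7) = 2/3; P(data | r = 2) = (7/9)(6/8)(5/7) = 5/12; P(data | r = 4) = (5/9)(4/8)(3/7) = 5/42; P(data | r = 7) = (2/9)(1/8)(0/7) = 0.
Weighting by the prior gives 1/4 · 2/3 = 1/6, 1/4 · 5/12 = 5/48, 1/4 · 5/42 = 5/168, 1/4 · 0 = 0; summing to 101/336.
The posterior is then P(r = 1 | data) = 56/101, P(r = 2 | data) = 35/101, P(r = 4 | data) = 10/101, P(r = 7 | data) = 0.
So P(purple next | data) = Σ P(purple next | H) P(H | data) = (1/6)(56/101) + (1/3)(35/101) + (2/3)(10/101) = 83/303.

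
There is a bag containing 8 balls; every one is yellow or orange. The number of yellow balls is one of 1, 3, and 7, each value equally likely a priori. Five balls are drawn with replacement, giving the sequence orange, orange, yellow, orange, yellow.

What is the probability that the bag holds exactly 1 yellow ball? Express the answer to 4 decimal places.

0.2261

The likelihood of the observed sequence under each hypothesis: P(data | r = 1) = (7/8)(7/8)(1/8)(7/8)(1/8) = 0.010468; P(data | r = 3) = (5/8)(5/8)(3/8)(5/8)(3/8) = 0.034332; P(data | r = 7) = (1/8)(1/8)(7/8)(1/8)(7/8) = 0.0014954.
Weighting by the prior gives 1/3 · 0.010468 = 0.0034892, 1/3 · 0.034332 = 0.011444, 1/3 · 0.0014954 = 0.00049845; summing to 0.015432.
By Bayes' rule, P(r = 1 | data) = (0.0034892) / (0.015432) = 0.2261.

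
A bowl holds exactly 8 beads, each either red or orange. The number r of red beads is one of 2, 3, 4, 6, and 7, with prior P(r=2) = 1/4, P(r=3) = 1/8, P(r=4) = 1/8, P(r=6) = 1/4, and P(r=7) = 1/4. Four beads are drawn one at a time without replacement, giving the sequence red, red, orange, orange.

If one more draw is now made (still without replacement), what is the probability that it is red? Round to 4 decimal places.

The likelihood of the observed sequence under each hypothesis: P(data | r = 2) = (2/8)(1/7)(6/6)(5/5) = 1/28; P(data | r = 3) = (3/8)(2/7)(5/6)(4/5) = 1/14; P(data | r = 4) = (4/8)(3/7)(4/6)(3/5) = 3/35; P(data | r = 6) = (6/8)(5/7)(2/6)(1/5) = 1/28; P(data | r = 7) = (7/8)(6/7)(1/6)(0/5) = 0.
Multiplying each by its prior: 1/4 · 1/28 = 1/112, 1/8 · 1/14 = 1/112, 1/8 · 3/35 = 3/280, 1/4 · 1/28 = 1/112, 1/4 · 0 = 0; summing to 3/80.
The posterior is then P(r = 2 | data) = 5/21, P(r = 3 | data) = 5/21, P(r = 4 | data) = 2/7, P(r = 6 | data) = 5/21, P(r = 7 | data) = 0.
So P(red next | data) = Σ P(red next | H) P(H | data) = (0)(5/21) + (1/4)(5/21) + (1/2)(2/7) + (1)(5/21) = 37/84.

0.4405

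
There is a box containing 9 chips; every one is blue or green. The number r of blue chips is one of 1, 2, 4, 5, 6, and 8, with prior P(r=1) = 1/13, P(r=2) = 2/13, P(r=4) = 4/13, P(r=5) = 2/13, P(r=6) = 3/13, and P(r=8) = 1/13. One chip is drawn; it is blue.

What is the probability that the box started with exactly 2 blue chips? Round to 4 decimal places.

The likelihood of this draw under each hypothesis: P(data | r = 1) = (1/9) = 1/9; P(data | r = 2) = (2/9) = 2/9; P(data | r = 4) = (4/9) = 4/9; P(data | r = 5) = (5/9) = 5/9; P(data | r = 6) = (6/9) = 2/3; P(data | r = 8) = (8/9) = 8/9.
Weighting by the prior gives 1/13 · 1/9 = 1/117, 2/13 · 2/9 = 4/117, 4/13 · 4/9 = 16/117, 2/13 · 5/9 = 10/117, 3/13 · 2/3 = 2/13, 1/13 · 8/9 = 8/117; these sum to 19/39.
Hence P(r = 2 | data) = (4/117) / (19/39) = 4/57.

0.0702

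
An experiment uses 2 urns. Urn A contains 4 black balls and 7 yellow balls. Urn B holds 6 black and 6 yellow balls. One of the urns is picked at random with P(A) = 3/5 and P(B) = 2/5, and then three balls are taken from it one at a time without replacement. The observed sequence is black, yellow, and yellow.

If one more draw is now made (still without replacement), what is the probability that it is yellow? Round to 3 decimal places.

For each hypothesis, P(data | H) works out to: P(data | urn A) = (4/11)(7/10)(6/9) = 28/165; P(data | urn B) = (6/12)(6/11)(5/10) = 3/22.
Multiplying each by its prior: 3/5 · 28/165 = 28/275, 2/5 · 3/22 = 3/55; these sum to 43/275.
Normalising, the posterior is P(urn A | data) = 28/43, P(urn B | data) = 15/43.
So P(yellow next | data) = Σ P(yellow next | H) P(H | data) = (5/8)(28/43) + (4/9)(15/43) = 145/258.

0.562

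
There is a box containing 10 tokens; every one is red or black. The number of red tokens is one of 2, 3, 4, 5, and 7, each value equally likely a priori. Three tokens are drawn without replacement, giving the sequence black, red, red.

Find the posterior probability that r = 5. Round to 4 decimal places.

0.2809

Compute the likelihood of the observed sequence for each case: P(data | r = 2) = (8/10)(2/9)(1/8) = 1/45; P(data | r = 3) = (7/10)(3/9)(2/8) = 7/120; P(data | r = 4) = (6/10)(4/9)(3/8) = 1/10; P(data | r = 5) = (5/10)(5/9)(4/8) = 5/36; P(data | r = 7) = (3/10)(7/9)(6/8) = 7/40.
Weighting by the prior gives 1/5 · 1/45 = 1/225, 1/5 · 7/120 = 7/600, 1/5 · 1/10 = 1/50, 1/5 · 5/36 = 1/36, 1/5 · 7/40 = 7/200; these sum to 89/900.
Therefore the posterior P(r = 5 | data) = (1/36) / (89/900) = 25/89.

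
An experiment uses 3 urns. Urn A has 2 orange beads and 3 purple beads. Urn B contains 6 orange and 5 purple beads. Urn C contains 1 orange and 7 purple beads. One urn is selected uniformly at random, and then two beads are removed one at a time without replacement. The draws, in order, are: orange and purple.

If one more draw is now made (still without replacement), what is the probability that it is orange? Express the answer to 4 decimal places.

0.3605

Compute the likelihood of the observed sequence for each case: P(data | urn A) = (2/5)(3/4) = 0.3; P(data | urn B) = (6/11)(5/10) = 0.27273; P(data | urn C) = (1/8)(7/7) = 0.125.
Multiplying each by its prior: 1/3 · 0.3 = 0.1, 1/3 · 0.27273 = 0.090909, 1/3 · 0.125 = 0.041667; with total 0.23258.
Normalising, the posterior is P(urn A | data) = 0.42997, P(urn B | data) = 0.39088, P(urn C | data) = 0.17915.
So P(orange next | data) = Σ P(orange next | H) P(H | data) = (1/3)(0.42997) + (5/9)(0.39088) + (0)(0.17915) = 0.36048.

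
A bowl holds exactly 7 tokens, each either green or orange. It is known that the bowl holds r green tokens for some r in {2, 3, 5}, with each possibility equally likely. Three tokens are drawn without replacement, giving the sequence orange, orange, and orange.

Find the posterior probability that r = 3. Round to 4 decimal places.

Compute the likelihood of the observed sequence for each case: P(data | r = 2) = (5/7)(4/6)(3/5) = 2/7; P(data | r = 3) = (4/7)(3/6)(2/5) = 4/35; P(data | r = 5) = (2/7)(1/6)(0/5) = 0.
The prior-weighted likelihoods are 1/3 · 2/7 = 2/21, 1/3 · 4/35 = 4/105, 1/3 · 0 = 0; these sum to 2/15.
Therefore the posterior P(r = 3 | data) = (4/105) / (2/15) = 2/7.

0.2857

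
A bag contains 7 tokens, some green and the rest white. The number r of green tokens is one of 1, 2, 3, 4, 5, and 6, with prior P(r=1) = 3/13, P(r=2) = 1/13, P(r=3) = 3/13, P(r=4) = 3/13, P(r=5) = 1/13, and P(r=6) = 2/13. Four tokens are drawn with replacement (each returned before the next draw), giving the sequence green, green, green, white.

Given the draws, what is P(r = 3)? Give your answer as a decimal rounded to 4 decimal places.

The likelihood of the observed sequence under each hypothesis: P(data | r = 1) = (1/7)(1/7)(1/7)(6/7) = 0.002499; P(data | r = 2) = (2/7)(2/7)(2/7)(5/7) = 0.01666; P(data | r = 3) = (3/7)(3/7)(3/7)(4/7) = 0.044981; P(data | r = 4) = (4/7)(4/7)(4/7)(3/7) = 0.079967; P(data | r = 5) = (5/7)(5/7)(5/7)(2/7) = 0.10412; P(data | r = 6) = (6/7)(6/7)(6/7)(1/7) = 0.089963.
The prior-weighted likelihoods are 3/13 · 0.002499 = 0.00057668, 1/13 · 0.01666 = 0.0012815, 3/13 · 0.044981 = 0.01038, 3/13 · 0.079967 = 0.018454, 1/13 · 0.10412 = 0.0080095, 2/13 · 0.089963 = 0.01384; these sum to 0.052542.
Hence P(r = 3 | data) = (0.01038) / (0.052542) = 0.19756.

0.1976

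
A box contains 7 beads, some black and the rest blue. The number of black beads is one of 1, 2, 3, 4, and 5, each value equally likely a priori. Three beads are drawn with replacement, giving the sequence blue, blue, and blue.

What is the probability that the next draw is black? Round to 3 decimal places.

For each hypothesis, P(data | H) works out to: P(data | r = 1) = (6/7)(6/7)(6/7) = 0.62974; P(data | r = 2) = (5/7)(5/7)(5/7) = 0.36443; P(data | r = 3) = (4/7)(4/7)(4/7) = 0.18659; P(data | r = 4) = (3/7)(3/7)(3/7) = 0.078717; P(data | r = 5) = (2/7)(2/7)(2/7) = 0.023324.
The prior-weighted likelihoods are 1/5 · 0.62974 = 0.12595, 1/5 · 0.36443 = 0.072886, 1/5 · 0.18659 = 0.037318, 1/5 · 0.078717 = 0.015743, 1/5 · 0.023324 = 0.0046647; these sum to 0.25656.
Normalising, the posterior is P(r = 1 | data) = 0.49091, P(r = 2 | data) = 0.28409, P(r = 3 | data) = 0.14545, P(r = 4 | data) = 0.061364, P(r = 5 | data) = 0.018182.
The predictive probability is P(black next | data) = (1/7)(0.49091) + (2/7)(0.28409) + (3/7)(0.14545) + (4/7)(0.061364) + (5/7)(0.018182) = 0.26169.

0.262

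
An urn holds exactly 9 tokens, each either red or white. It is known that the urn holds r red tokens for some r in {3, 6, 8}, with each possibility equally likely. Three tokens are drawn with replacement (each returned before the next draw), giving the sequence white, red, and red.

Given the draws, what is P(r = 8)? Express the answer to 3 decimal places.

Compute the likelihood of the observed sequence for each case: P(data | r = 3) = (6/9)(3/9)(3/9) = 0.074074; P(data | r = 6) = (3/9)(6/9)(6/9) = 0.14815; P(data | r = 8) = (1/9)(8/9)(8/9) = 0.087791.
Multiplying each by its prior: 1/3 · 0.074074 = 0.024691, 1/3 · 0.14815 = 0.049383, 1/3 · 0.087791 = 0.029264; with total 0.10334.
So P(r = 8 | data) = (0.029264) / (0.10334) = 0.28319.

0.283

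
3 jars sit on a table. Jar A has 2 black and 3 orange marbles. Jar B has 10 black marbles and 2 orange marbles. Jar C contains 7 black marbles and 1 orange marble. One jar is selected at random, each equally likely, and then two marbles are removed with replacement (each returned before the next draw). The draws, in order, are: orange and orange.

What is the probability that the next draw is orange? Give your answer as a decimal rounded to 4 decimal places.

0.5518

For each hypothesis, P(data | H) works out to: P(data | jar A) = (3/5)(3/5) = 0.36; P(data | jar B) = (2/12)(2/12) = 0.027778; P(data | jar C) = (1/8)(1/8) = 0.015625.
Multiplying each by its prior: 1/3 · 0.36 = 0.12, 1/3 · 0.027778 = 0.0092593, 1/3 · 0.015625 = 0.0052083; with total 0.13447.
The posterior is then P(jar A | data) = 0.89241, P(jar B | data) = 0.068859, P(jar C | data) = 0.038733.
So P(orange next | data) = Σ P(orange next | H) P(H | data) = (3/5)(0.89241) + (1/6)(0.068859) + (1/8)(0.038733) = 0.55176.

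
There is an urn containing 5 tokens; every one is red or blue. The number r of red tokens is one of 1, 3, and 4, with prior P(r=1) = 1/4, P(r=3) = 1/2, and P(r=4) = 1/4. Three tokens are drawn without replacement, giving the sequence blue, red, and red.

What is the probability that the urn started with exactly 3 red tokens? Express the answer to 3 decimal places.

Under each hypothesis, the probability of the observed sequence is: P(data | r = 1) = (4/5)(1/4)(0/3) = 0; P(data | r = 3) = (2/5)(3/4)(2/3) = 1/5; P(data | r = 4) = (1/5)(4/4)(3/3) = 1/5.
Multiplying each by its prior: 1/4 · 0 = 0, 1/2 · 1/5 = 1/10, 1/4 · 1/5 = 1/20; summing to 3/20.
By Bayes' rule, P(r = 3 | data) = (1/10) / (3/20) = 2/3.

0.667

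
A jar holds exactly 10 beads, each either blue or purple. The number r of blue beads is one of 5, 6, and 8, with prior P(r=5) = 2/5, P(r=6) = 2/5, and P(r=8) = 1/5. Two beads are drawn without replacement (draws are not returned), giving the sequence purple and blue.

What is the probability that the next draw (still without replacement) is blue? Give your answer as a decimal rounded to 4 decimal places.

The likelihood of the observed sequence under each hypothesis: P(data | r = 5) = (5/10)(5/9) = 5/18; P(data | r = 6) = (4/10)(6/9) = 4/15; P(data | r = 8) = (2/10)(8/9) = 8/45.
Multiplying each by its prior: 2/5 · 5/18 = 1/9, 2/5 · 4/15 = 8/75, 1/5 · 8/45 = 8/225; summing to 19/75.
The posterior is then P(r = 5 | data) = 25/57, P(r = 6 | data) = 8/19, P(r = 8 | data) = 8/57.
The predictive probability is P(blue next | data) = (1/2)(25/57) + (5/8)(8/19) + (7/8)(8/57) = 23/38.

0.6053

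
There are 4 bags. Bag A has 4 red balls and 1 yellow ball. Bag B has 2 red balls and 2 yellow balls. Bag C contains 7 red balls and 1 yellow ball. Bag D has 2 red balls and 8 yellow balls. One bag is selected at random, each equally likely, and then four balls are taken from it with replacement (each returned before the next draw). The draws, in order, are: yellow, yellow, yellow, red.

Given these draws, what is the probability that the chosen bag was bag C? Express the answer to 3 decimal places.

0.010

The likelihood of the observed sequence under each hypothesis: P(data | bag A) = (1/5)(1/5)(1/5)(4/5) = 0.0064; P(data | bag B) = (2/4)(2/4)(2/4)(2/4) = 0.0625; P(data | bag C) = (1/8)(1/8)(1/8)(7/8) = 0.001709; P(data | bag D) = (8/10)(8/10)(8/10)(2/10) = 0.1024.
Multiplying each by its prior: 1/4 · 0.0064 = 0.0016, 1/4 · 0.0625 = 0.015625, 1/4 · 0.001709 = 0.00042725, 1/4 · 0.1024 = 0.0256; summing to 0.043252.
Therefore the posterior P(bag C | data) = (0.00042725) / (0.043252) = 0.009878.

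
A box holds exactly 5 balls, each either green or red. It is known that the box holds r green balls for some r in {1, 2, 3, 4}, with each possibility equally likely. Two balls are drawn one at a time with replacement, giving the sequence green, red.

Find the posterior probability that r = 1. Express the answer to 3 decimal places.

0.200

Compute the likelihood of the observed sequence for each case: P(data | r = 1) = (1/5)(4/5) = 4/25; P(data | r = 2) = (2/5)(3/5) = 6/25; P(data | r = 3) = (3/5)(2/5) = 6/25; P(data | r = 4) = (4/5)(1/5) = 4/25.
Weighting by the prior gives 1/4 · 4/25 = 1/25, 1/4 · 6/25 = 3/50, 1/4 · 6/25 = 3/50, 1/4 · 4/25 = 1/25; summing to 1/5.
Therefore the posterior P(r = 1 | data) = (1/25) / (1/5) = 1/5.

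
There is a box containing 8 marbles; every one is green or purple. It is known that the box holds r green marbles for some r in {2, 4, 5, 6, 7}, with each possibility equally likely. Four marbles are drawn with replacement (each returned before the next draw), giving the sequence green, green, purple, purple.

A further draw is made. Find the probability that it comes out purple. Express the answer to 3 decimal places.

0.443

For each hypothesis, P(data | H) works out to: P(data | r = 2) = (2/8)(2/8)(6/8)(6/8) = 0.035156; P(data | r = 4) = (4/8)(4/8)(4/8)(4/8) = 0.0625; P(data | r = 5) = (5/8)(5/8)(3/8)(3/8) = 0.054932; P(data | r = 6) = (6/8)(6/8)(2/8)(2/8) = 0.035156; P(data | r = 7) = (7/8)(7/8)(1/8)(1/8) = 0.011963.
The prior-weighted likelihoods are 1/5 · 0.035156 = 0.0070313, 1/5 · 0.0625 = 0.0125, 1/5 · 0.054932 = 0.010986, 1/5 · 0.035156 = 0.0070313, 1/5 · 0.011963 = 0.0023926; with total 0.039941.
The posterior is then P(r = 2 | data) = 0.17604, P(r = 4 | data) = 0.31296, P(r = 5 | data) = 0.27506, P(r = 6 | data) = 0.17604, P(r = 7 | data) = 0.059902.
Averaging over the posterior, P(purple next | data) = (3/4)(0.17604) + (1/2)(0.31296) + (3/8)(0.27506) + (1/4)(0.17604) + (1/8)(0.059902) = 0.44315.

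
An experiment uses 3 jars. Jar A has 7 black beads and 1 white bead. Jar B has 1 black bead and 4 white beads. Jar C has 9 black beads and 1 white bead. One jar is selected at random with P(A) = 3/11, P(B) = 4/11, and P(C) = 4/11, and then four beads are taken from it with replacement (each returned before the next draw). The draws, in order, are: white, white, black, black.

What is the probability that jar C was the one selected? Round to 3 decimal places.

The likelihood of the observed sequence under each hypothesis: P(data | jar A) = (1/8)(1/8)(7/8)(7/8) = 0.011963; P(data | jar B) = (4/5)(4/5)(1/5)(1/5) = 0.0256; P(data | jar C) = (1/10)(1/10)(9/10)(9/10) = 0.0081.
Weighting by the prior gives 3/11 · 0.011963 = 0.0032626, 4/11 · 0.0256 = 0.0093091, 4/11 · 0.0081 = 0.0029455; with total 0.015517.
So P(jar C | data) = (0.0029455) / (0.015517) = 0.18982.

0.190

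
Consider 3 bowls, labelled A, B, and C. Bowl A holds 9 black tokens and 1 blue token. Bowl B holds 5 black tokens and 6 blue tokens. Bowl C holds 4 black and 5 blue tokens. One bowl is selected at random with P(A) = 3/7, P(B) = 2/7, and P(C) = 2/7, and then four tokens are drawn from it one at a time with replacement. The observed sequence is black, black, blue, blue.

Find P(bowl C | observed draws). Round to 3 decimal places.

Under each hypothesis, the probability of the observed sequence is: P(data | bowl A) = (9/10)(9/10)(1/10)(1/10) = 0.0081; P(data | bowl B) = (5/11)(5/11)(6/11)(6/11) = 0.061471; P(data | bowl C) = (4/9)(4/9)(5/9)(5/9) = 0.060966.
Weighting by the prior gives 3/7 · 0.0081 = 0.0034714, 2/7 · 0.061471 = 0.017563, 2/7 · 0.060966 = 0.017419; with total 0.038454.
Hence P(bowl C | data) = (0.017419) / (0.038454) = 0.45299.

0.453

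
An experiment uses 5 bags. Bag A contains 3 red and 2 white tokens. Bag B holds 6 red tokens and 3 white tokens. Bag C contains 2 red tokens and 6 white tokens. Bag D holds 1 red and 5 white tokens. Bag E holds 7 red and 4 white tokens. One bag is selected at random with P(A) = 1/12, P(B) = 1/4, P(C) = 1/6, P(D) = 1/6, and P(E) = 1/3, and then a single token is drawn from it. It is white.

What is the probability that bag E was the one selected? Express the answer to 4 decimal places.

For each hypothesis, P(data | H) works out to: P(data | bag A) = (2/5) = 0.4; P(data | bag B) = (3/9) = 0.33333; P(data | bag C) = (6/8) = 0.75; P(data | bag D) = (5/6) = 0.83333; P(data | bag E) = (4/11) = 0.36364.
Weighting by the prior gives 1/12 · 0.4 = 0.033333, 1/4 · 0.33333 = 0.083333, 1/6 · 0.75 = 0.125, 1/6 · 0.83333 = 0.13889, 1/3 · 0.36364 = 0.12121; summing to 0.50177.
Therefore the posterior P(bag E | data) = (0.12121) / (0.50177) = 0.24157.

0.2416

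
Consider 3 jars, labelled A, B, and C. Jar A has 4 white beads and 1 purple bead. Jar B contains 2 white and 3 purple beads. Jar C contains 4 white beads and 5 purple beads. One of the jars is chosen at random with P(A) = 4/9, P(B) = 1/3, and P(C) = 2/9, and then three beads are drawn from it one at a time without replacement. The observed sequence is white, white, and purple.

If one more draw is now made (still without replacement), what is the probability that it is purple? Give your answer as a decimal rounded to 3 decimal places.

The likelihood of the observed sequence under each hypothesis: P(data | jar A) = (4/5)(3/4)(1/3) = 0.2; P(data | jar B) = (2/5)(1/4)(3/3) = 0.1; P(data | jar C) = (4/9)(3/8)(5/7) = 0.11905.
The prior-weighted likelihoods are 4/9 · 0.2 = 0.088889, 1/3 · 0.1 = 0.033333, 2/9 · 0.11905 = 0.026455; with total 0.14868.
Normalising, the posterior is P(jar A | data) = 0.59786, P(jar B | data) = 0.2242, P(jar C | data) = 0.17794.
The predictive probability is P(purple next | data) = (0)(0.59786) + (1)(0.2242) + (2/3)(0.17794) = 0.34282.

0.343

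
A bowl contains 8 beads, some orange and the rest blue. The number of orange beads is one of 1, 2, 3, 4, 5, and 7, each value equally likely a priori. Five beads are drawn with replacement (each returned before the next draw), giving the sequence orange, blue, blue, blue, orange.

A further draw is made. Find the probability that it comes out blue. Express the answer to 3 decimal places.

0.594

For each hypothesis, P(data | H) works out to: P(data | r = 1) = (1/8)(7/8)(7/8)(7/8)(1/8) = 0.010468; P(data | r = 2) = (2/8)(6/8)(6/8)(6/8)(2/8) = 0.026367; P(data | r = 3) = (3/8)(5/8)(5/8)(5/8)(3/8) = 0.034332; P(data | r = 4) = (4/8)(4/8)(4/8)(4/8)(4/8) = 0.03125; P(data | r = 5) = (5/8)(3/8)(3/8)(3/8)(5/8) = 0.020599; P(data | r = 7) = (7/8)(1/8)(1/8)(1/8)(7/8) = 0.0014954.
Weighting by the prior gives 1/6 · 0.010468 = 0.0017446, 1/6 · 0.026367 = 0.0043945, 1/6 · 0.034332 = 0.005722, 1/6 · 0.03125 = 0.0052083, 1/6 · 0.020599 = 0.0034332, 1/6 · 0.0014954 = 0.00024923; summing to 0.020752.
The posterior is then P(r = 1 | data) = 0.084069, P(r = 2 | data) = 0.21176, P(r = 3 | data) = 0.27574, P(r = 4 | data) = 0.25098, P(r = 5 | data) = 0.16544, P(r = 7 | data) = 0.01201.
Averaging over the posterior, P(blue next | data) = (7/8)(0.084069) + (3/4)(0.21176) + (5/8)(0.27574) + (1/2)(0.25098) + (3/8)(0.16544) + (1/8)(0.01201) = 0.59375.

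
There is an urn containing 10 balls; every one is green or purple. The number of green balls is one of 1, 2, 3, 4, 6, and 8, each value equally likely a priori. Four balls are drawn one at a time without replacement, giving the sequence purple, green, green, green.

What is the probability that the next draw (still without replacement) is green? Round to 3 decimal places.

For each hypothesis, P(data | H) works out to: P(data | r = 1) = (9/10)(1/9)(0/8) = 0; P(data | r = 2) = (8/10)(2/9)(1/8)(0/7) = 0; P(data | r = 3) = (7/10)(3/9)(2/8)(1/7) = 0.0083333; P(data | r = 4) = (6/10)(4/9)(3/8)(2/7) = 0.028571; P(data | r = 6) = (4/10)(6/9)(5/8)(4/7) = 0.095238; P(data | r = 8) = (2/10)(8/9)(7/8)(6/7) = 0.13333.
Multiplying each by its prior: 1/6 · 0 = 0, 1/6 · 0 = 0, 1/6 · 0.0083333 = 0.0013889, 1/6 · 0.028571 = 0.0047619, 1/6 · 0.095238 = 0.015873, 1/6 · 0.13333 = 0.022222; with total 0.044246.
Normalising, the posterior is P(r = 1 | data) = 0, P(r = 2 | data) = 0, P(r = 3 | data) = 0.03139, P(r = 4 | data) = 0.10762, P(r = 6 | data) = 0.35874, P(r = 8 | data) = 0.50224.
Averaging over the posterior, P(green next | data) = (0)(0.03139) + (1/6)(0.10762) + (1/2)(0.35874) + (5/6)(0.50224) = 0.61584.

0.616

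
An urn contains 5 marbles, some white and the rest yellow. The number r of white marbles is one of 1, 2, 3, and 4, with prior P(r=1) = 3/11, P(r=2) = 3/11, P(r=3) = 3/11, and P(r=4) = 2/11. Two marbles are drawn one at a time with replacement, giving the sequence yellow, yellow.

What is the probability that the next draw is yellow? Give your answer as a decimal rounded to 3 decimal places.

The likelihood of the observed sequence under each hypothesis: P(data | r = 1) = (4/5)(4/5) = 16/25; P(data | r = 2) = (3/5)(3/5) = 9/25; P(data | r = 3) = (2/5)(2/5) = 4/25; P(data | r = 4) = (1/5)(1/5) = 1/25.
Weighting by the prior gives 3/11 · 16/25 = 48/275, 3/11 · 9/25 = 27/275, 3/11 · 4/25 = 12/275, 2/11 · 1/25 = 2/275; with total 89/275.
Dividing through by the total gives posterior P(r = 1 | data) = 48/89, P(r = 2 | data) = 27/89, P(r = 3 | data) = 12/89, P(r = 4 | data) = 2/89.
The predictive probability is P(yellow next | data) = (4/5)(48/89) + (3/5)(27/89) + (2/5)(12/89) + (1/5)(2/89) = 299/445.

0.672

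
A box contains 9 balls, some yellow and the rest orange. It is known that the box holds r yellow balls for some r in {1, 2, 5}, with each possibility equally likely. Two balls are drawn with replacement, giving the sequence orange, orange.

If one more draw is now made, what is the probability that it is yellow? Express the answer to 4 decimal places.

Compute the likelihood of the observed sequence for each case: P(data | r = 1) = (8/9)(8/9) = 64/81; P(data | r = 2) = (7/9)(7/9) = 49/81; P(data | r = 5) = (4/9)(4/9) = 16/81.
Weighting by the prior gives 1/3 · 64/81 = 64/243, 1/3 · 49/81 = 49/243, 1/3 · 16/81 = 16/243; with total 43/81.
Dividing through by the total gives posterior P(r = 1 | data) = 0.49612, P(r = 2 | data) = 0.37984, P(r = 5 | data) = 0.12403.
The predictive probability is P(yellow next | data) = (1/9)(0.49612) + (2/9)(0.37984) + (5/9)(0.12403) = 0.20844.

0.2084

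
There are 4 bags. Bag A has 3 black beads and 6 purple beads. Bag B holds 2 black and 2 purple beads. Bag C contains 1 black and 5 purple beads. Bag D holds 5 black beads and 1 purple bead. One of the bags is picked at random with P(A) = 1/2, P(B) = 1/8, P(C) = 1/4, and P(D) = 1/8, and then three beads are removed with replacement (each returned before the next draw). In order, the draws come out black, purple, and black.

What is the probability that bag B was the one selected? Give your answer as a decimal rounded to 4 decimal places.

0.2143

Compute the likelihood of the observed sequence for each case: P(data | bag A) = (3/9)(6/9)(3/9) = 0.074074; P(data | bag B) = (2/4)(2/4)(2/4) = 0.125; P(data | bag C) = (1/6)(5/6)(1/6) = 0.023148; P(data | bag D) = (5/6)(1/6)(5/6) = 0.11574.
Multiplying each by its prior: 1/2 · 0.074074 = 0.037037, 1/8 · 0.125 = 0.015625, 1/4 · 0.023148 = 0.005787, 1/8 · 0.11574 = 0.014468; with total 0.072917.
So P(bag B | data) = (0.015625) / (0.072917) = 0.21429.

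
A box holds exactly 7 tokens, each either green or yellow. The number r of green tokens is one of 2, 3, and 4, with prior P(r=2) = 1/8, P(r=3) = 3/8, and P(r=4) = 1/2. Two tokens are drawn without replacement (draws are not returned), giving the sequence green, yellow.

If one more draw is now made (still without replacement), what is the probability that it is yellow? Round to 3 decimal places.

0.519

Under each hypothesis, the probability of the observed sequence is: P(data | r = 2) = (2/7)(5/6) = 5/21; P(data | r = 3) = (3/7)(4/6) = 2/7; P(data | r = 4) = (4/7)(3/6) = 2/7.
The prior-weighted likelihoods are 1/8 · 5/21 = 5/168, 3/8 · 2/7 = 3/28, 1/2 · 2/7 = 1/7; with total 47/168.
Dividing through by the total gives posterior P(r = 2 | data) = 5/47, P(r = 3 | data) = 18/47, P(r = 4 | data) = 24/47.
Averaging over the posterior, P(yellow next | data) = (4/5)(5/47) + (3/5)(18/47) + (2/5)(24/47) = 122/235.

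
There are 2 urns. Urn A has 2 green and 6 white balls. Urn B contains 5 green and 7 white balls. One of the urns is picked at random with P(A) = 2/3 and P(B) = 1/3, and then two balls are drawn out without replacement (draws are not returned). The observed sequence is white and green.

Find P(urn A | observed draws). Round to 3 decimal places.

The likelihood of the observed sequence under each hypothesis: P(data | urn A) = (6/8)(2/7) = 0.21429; P(data | urn B) = (7/12)(5/11) = 0.26515.
The prior-weighted likelihoods are 2/3 · 0.21429 = 0.14286, 1/3 · 0.26515 = 0.088384; these sum to 0.23124.
By Bayes' rule, P(urn A | data) = (0.14286) / (0.23124) = 0.61778.

0.618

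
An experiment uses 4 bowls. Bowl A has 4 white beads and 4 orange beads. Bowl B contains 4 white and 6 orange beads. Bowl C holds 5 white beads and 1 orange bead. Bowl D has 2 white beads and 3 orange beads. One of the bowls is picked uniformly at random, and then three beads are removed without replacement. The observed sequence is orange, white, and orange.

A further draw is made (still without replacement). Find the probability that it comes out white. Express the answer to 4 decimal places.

Under each hypothesis, the probability of the observed sequence is: P(data | bowl A) = (4/8)(4/7)(3/6) = 1/7; P(data | bowl B) = (6/10)(4/9)(5/8) = 1/6; P(data | bowl C) = (1/6)(5/5)(0/4) = 0; P(data | bowl D) = (3/5)(2/4)(2/3) = 1/5.
The prior-weighted likelihoods are 1/4 · 1/7 = 1/28, 1/4 · 1/6 = 1/24, 1/4 · 0 = 0, 1/4 · 1/5 = 1/20; these sum to 107/840.
Dividing through by the total gives posterior P(bowl A | data) = 30/107, P(bowl B | data) = 35/107, P(bowl C | data) = 0, P(bowl D | data) = 42/107.
Averaging over the posterior, P(white next | data) = (3/5)(30/107) + (3/7)(35/107) + (1/2)(42/107) = 54/107.

0.5047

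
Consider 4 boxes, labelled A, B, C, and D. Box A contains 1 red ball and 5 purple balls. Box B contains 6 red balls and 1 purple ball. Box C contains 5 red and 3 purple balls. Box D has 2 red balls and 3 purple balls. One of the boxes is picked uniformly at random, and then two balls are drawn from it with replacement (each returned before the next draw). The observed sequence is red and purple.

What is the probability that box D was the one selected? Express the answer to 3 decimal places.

0.326

Under each hypothesis, the probability of the observed sequence is: P(data | box A) = (1/6)(5/6) = 0.13889; P(data | box B) = (6/7)(1/7) = 0.12245; P(data | box C) = (5/8)(3/8) = 0.23438; P(data | box D) = (2/5)(3/5) = 0.24.
The prior-weighted likelihoods are 1/4 · 0.13889 = 0.034722, 1/4 · 0.12245 = 0.030612, 1/4 · 0.23438 = 0.058594, 1/4 · 0.24 = 0.06; with total 0.18393.
Therefore the posterior P(box D | data) = (0.06) / (0.18393) = 0.32621.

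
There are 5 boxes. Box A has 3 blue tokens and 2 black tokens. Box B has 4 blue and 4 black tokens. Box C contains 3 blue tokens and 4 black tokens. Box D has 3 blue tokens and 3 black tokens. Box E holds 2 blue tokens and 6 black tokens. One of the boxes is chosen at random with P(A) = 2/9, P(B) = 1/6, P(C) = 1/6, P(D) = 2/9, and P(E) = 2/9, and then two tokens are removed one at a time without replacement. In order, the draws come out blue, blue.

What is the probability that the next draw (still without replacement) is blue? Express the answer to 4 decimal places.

For each hypothesis, P(data | H) works out to: P(data | box A) = (3/5)(2/4) = 3/10; P(data | box B) = (4/8)(3/7) = 3/14; P(data | box C) = (3/7)(2/6) = 1/7; P(data | box D) = (3/6)(2/5) = 1/5; P(data | box E) = (2/8)(1/7) = 1/28.
Weighting by the prior gives 2/9 · 3/10 = 1/15, 1/6 · 3/14 = 1/28, 1/6 · 1/7 = 1/42, 2/9 · 1/5 = 2/45, 2/9 · 1/28 = 1/126; with total 5/28.
Dividing through by the total gives posterior P(box A | data) = 28/75, P(box B | data) = 1/5, P(box C | data) = 2/15, P(box D | data) = 56/225, P(box E | data) = 2/45.
The predictive probability is P(blue next | data) = (1/3)(28/75) + (1/3)(1/5) + (1/5)(2/15) + (1/4)(56/225) + (0)(2/45) = 7/25.

0.2800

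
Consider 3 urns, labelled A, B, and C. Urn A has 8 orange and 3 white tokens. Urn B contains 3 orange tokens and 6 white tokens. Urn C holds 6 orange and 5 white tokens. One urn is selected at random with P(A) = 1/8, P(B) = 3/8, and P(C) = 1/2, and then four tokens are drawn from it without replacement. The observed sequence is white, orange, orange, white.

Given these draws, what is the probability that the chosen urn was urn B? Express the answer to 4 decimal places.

The likelihood of the observed sequence under each hypothesis: P(data | urn A) = (3/11)(8/10)(7/9)(2/8) = 0.042424; P(data | urn B) = (6/9)(3/8)(2/7)(5/6) = 0.059524; P(data | urn C) = (5/11)(6/10)(5/9)(4/8) = 0.075758.
Multiplying each by its prior: 1/8 · 0.042424 = 0.005303, 3/8 · 0.059524 = 0.022321, 1/2 · 0.075758 = 0.037879; these sum to 0.065503.
Therefore the posterior P(urn B | data) = (0.022321) / (0.065503) = 0.34077.

0.3408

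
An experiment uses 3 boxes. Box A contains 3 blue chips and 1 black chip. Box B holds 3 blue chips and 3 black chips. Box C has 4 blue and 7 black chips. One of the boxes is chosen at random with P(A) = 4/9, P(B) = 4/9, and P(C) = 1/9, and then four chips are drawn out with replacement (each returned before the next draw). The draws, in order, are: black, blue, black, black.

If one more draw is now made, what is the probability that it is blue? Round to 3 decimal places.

Compute the likelihood of the observed sequence for each case: P(data | box A) = (1/4)(3/4)(1/4)(1/4) = 0.011719; P(data | box B) = (3/6)(3/6)(3/6)(3/6) = 0.0625; P(data | box C) = (7/11)(4/11)(7/11)(7/11) = 0.093709.
The prior-weighted likelihoods are 4/9 · 0.011719 = 0.0052083, 4/9 · 0.0625 = 0.027778, 1/9 · 0.093709 = 0.010412; summing to 0.043398.
Dividing through by the total gives posterior P(box A | data) = 0.12001, P(box B | data) = 0.64007, P(box C | data) = 0.23992.
The predictive probability is P(blue next | data) = (3/4)(0.12001) + (1/2)(0.64007) + (4/11)(0.23992) = 0.49729.

0.497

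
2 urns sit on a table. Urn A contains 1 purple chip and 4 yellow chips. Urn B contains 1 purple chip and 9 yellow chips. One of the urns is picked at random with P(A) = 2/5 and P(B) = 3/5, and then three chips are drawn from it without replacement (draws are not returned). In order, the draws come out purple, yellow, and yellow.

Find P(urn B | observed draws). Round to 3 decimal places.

0.429

Compute the likelihood of the observed sequence for each case: P(data | urn A) = (1/5)(4/4)(3/3) = 1/5; P(data | urn B) = (1/10)(9/9)(8/8) = 1/10.
Multiplying each by its prior: 2/5 · 1/5 = 2/25, 3/5 · 1/10 = 3/50; these sum to 7/50.
Therefore the posterior P(urn B | data) = (3/50) / (7/50) = 3/7.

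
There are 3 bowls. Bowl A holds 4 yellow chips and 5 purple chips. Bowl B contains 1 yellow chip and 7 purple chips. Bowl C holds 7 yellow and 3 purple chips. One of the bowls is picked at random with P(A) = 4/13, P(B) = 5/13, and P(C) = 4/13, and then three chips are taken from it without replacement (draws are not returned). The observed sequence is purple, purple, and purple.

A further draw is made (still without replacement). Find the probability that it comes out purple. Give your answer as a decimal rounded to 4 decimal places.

For each hypothesis, P(data | H) works out to: P(data | bowl A) = (5/9)(4/8)(3/7) = 0.11905; P(data | bowl B) = (7/8)(6/7)(5/6) = 0.625; P(data | bowl C) = (3/10)(2/9)(1/8) = 0.0083333.
Weighting by the prior gives 4/13 · 0.11905 = 0.03663, 5/13 · 0.625 = 0.24038, 4/13 · 0.0083333 = 0.0025641; these sum to 0.27958.
Dividing through by the total gives posterior P(bowl A | data) = 0.13102, P(bowl B | data) = 0.85981, P(bowl C | data) = 0.0091713.
Averaging over the posterior, P(purple next | data) = (1/3)(0.13102) + (4/5)(0.85981) + (0)(0.0091713) = 0.73152.

0.7315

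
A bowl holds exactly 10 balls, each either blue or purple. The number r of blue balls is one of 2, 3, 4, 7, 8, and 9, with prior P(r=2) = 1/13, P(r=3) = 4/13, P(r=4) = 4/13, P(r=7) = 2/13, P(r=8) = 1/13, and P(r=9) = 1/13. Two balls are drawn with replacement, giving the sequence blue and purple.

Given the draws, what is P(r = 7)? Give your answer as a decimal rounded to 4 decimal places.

Compute the likelihood of the observed sequence for each case: P(data | r = 2) = (2/10)(8/10) = 0.16; P(data | r = 3) = (3/10)(7/10) = 0.21; P(data | r = 4) = (4/10)(6/10) = 0.24; P(data | r = 7) = (7/10)(3/10) = 0.21; P(data | r = 8) = (8/10)(2/10) = 0.16; P(data | r = 9) = (9/10)(1/10) = 0.09.
Weighting by the prior gives 1/13 · 0.16 = 0.012308, 4/13 · 0.21 = 0.064615, 4/13 · 0.24 = 0.073846, 2/13 · 0.21 = 0.032308, 1/13 · 0.16 = 0.012308, 1/13 · 0.09 = 0.0069231; with total 0.20231.
Therefore the posterior P(r = 7 | data) = (0.032308) / (0.20231) = 0.1597.

0.1597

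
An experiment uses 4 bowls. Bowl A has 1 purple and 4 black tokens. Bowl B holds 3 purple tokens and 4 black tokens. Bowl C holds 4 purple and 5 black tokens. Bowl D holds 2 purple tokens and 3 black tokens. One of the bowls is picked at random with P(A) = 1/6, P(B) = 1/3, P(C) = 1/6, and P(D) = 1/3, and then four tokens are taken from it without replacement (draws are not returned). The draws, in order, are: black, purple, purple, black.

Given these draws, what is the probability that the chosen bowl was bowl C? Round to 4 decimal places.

The likelihood of the observed sequence under each hypothesis: P(data | bowl A) = (4/5)(1/4)(0/3) = 0; P(data | bowl B) = (4/7)(3/6)(2/5)(3/4) = 3/35; P(data | bowl C) = (5/9)(4/8)(3/7)(4/6) = 5/63; P(data | bowl D) = (3/5)(2/4)(1/3)(2/2) = 1/10.
The prior-weighted likelihoods are 1/6 · 0 = 0, 1/3 · 3/35 = 1/35, 1/6 · 5/63 = 5/378, 1/3 · 1/10 = 1/30; summing to 71/945.
So P(bowl C | data) = (5/378) / (71/945) = 25/142.

0.1761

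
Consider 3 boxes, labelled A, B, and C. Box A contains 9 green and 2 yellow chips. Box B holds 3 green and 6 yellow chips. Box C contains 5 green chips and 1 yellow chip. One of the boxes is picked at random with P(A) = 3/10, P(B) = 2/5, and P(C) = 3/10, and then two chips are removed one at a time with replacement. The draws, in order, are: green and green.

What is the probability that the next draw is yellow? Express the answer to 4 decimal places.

Compute the likelihood of the observed sequence for each case: P(data | box A) = (9/11)(9/11) = 0.66942; P(data | box B) = (3/9)(3/9) = 0.11111; P(data | box C) = (5/6)(5/6) = 0.69444.
Weighting by the prior gives 3/10 · 0.66942 = 0.20083, 2/5 · 0.11111 = 0.044444, 3/10 · 0.69444 = 0.20833; these sum to 0.4536.
Normalising, the posterior is P(box A | data) = 0.44273, P(box B | data) = 0.097981, P(box C | data) = 0.45928.
So P(yellow next | data) = Σ P(yellow next | H) P(H | data) = (2/11)(0.44273) + (2/3)(0.097981) + (1/6)(0.45928) = 0.22237.

0.2224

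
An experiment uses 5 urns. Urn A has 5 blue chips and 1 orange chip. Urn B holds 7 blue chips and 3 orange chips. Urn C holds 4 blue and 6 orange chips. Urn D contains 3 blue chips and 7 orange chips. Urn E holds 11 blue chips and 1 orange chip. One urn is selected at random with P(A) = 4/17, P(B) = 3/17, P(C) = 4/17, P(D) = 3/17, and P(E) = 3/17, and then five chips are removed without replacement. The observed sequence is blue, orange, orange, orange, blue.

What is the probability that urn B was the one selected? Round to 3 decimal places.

0.073

For each hypothesis, P(data | H) works out to: P(data | urn A) = (5/6)(1/5)(0/4) = 0; P(data | urn B) = (7/10)(3/9)(2/8)(1/7)(6/6) = 0.0083333; P(data | urn C) = (4/10)(6/9)(5/8)(4/7)(3/6) = 0.047619; P(data | urn D) = (3/10)(7/9)(6/8)(5/7)(2/6) = 0.041667; P(data | urn E) = (11/12)(1/11)(0/10) = 0.
Weighting by the prior gives 4/17 · 0 = 0, 3/17 · 0.0083333 = 0.0014706, 4/17 · 0.047619 = 0.011204, 3/17 · 0.041667 = 0.0073529, 3/17 · 0 = 0; with total 0.020028.
By Bayes' rule, P(urn B | data) = (0.0014706) / (0.020028) = 0.073427.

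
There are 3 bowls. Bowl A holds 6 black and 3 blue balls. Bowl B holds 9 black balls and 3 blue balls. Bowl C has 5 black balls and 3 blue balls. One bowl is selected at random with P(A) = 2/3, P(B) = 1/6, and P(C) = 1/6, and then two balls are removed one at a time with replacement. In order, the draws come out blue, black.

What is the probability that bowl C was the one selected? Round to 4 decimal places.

0.1788

Under each hypothesis, the probability of the observed sequence is: P(data | bowl A) = (3/9)(6/9) = 0.22222; P(data | bowl B) = (3/12)(9/12) = 0.1875; P(data | bowl C) = (3/8)(5/8) = 0.23438.
Multiplying each by its prior: 2/3 · 0.22222 = 0.14815, 1/6 · 0.1875 = 0.03125, 1/6 · 0.23438 = 0.039062; with total 0.21846.
So P(bowl C | data) = (0.039062) / (0.21846) = 0.17881.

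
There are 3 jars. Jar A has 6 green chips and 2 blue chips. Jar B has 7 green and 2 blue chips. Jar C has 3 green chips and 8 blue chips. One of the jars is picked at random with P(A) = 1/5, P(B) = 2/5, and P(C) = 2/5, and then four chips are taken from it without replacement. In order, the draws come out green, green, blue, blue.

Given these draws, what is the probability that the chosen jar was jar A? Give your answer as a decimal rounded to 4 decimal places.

0.2028

Under each hypothesis, the probability of the observed sequence is: P(data | jar A) = (6/8)(5/7)(2/6)(1/5) = 0.035714; P(data | jar B) = (7/9)(6/8)(2/7)(1/6) = 0.027778; P(data | jar C) = (3/11)(2/10)(8/9)(7/8) = 0.042424.
Weighting by the prior gives 1/5 · 0.035714 = 0.0071429, 2/5 · 0.027778 = 0.011111, 2/5 · 0.042424 = 0.01697; with total 0.035224.
Hence P(jar A | data) = (0.0071429) / (0.035224) = 0.20279.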